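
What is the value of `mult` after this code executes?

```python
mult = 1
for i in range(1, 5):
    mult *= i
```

Let's trace through this code step by step.

Initialize: mult = 1
Entering loop: for i in range(1, 5):

After execution: mult = 24
24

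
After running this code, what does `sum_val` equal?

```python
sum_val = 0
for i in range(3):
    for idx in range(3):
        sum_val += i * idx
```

Let's trace through this code step by step.

Initialize: sum_val = 0
Entering loop: for i in range(3):

After execution: sum_val = 9
9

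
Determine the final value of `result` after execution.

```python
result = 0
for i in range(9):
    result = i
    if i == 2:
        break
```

Let's trace through this code step by step.

Initialize: result = 0
Entering loop: for i in range(9):

After execution: result = 2
2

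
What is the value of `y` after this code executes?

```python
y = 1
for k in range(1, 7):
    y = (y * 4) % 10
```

Let's trace through this code step by step.

Initialize: y = 1
Entering loop: for k in range(1, 7):

After execution: y = 6
6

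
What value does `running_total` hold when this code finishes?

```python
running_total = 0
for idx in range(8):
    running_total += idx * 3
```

Let's trace through this code step by step.

Initialize: running_total = 0
Entering loop: for idx in range(8):

After execution: running_total = 84
84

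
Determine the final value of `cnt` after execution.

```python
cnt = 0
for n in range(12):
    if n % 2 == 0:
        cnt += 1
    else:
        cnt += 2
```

Let's trace through this code step by step.

Initialize: cnt = 0
Entering loop: for n in range(12):

After execution: cnt = 18
18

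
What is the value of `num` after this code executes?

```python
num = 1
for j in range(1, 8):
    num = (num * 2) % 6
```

Let's trace through this code step by step.

Initialize: num = 1
Entering loop: for j in range(1, 8):

After execution: num = 2
2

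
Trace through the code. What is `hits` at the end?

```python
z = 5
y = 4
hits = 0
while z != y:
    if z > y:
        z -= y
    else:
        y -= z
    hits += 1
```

Let's trace through this code step by step.

Initialize: z = 5
Initialize: y = 4
Initialize: hits = 0
Entering loop: while z != y:

After execution: hits = 4
4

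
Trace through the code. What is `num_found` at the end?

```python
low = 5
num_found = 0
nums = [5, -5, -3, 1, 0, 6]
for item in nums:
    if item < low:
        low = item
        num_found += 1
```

Let's trace through this code step by step.

Initialize: low = 5
Initialize: num_found = 0
Initialize: nums = [5, -5, -3, 1, 0, 6]
Entering loop: for item in nums:

After execution: num_found = 1
1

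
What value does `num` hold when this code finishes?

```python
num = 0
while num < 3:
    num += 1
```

Let's trace through this code step by step.

Initialize: num = 0
Entering loop: while num < 3:

After execution: num = 3
3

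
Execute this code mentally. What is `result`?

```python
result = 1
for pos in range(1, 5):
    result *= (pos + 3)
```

Let's trace through this code step by step.

Initialize: result = 1
Entering loop: for pos in range(1, 5):

After execution: result = 840
840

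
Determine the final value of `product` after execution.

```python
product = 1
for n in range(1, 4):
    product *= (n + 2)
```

Let's trace through this code step by step.

Initialize: product = 1
Entering loop: for n in range(1, 4):

After execution: product = 60
60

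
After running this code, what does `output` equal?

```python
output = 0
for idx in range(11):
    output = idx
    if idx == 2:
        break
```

Let's trace through this code step by step.

Initialize: output = 0
Entering loop: for idx in range(11):

After execution: output = 2
2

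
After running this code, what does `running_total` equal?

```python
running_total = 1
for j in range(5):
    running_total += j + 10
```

Let's trace through this code step by step.

Initialize: running_total = 1
Entering loop: for j in range(5):

After execution: running_total = 61
61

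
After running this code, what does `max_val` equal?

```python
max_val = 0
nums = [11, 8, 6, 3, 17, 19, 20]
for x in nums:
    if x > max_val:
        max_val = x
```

Let's trace through this code step by step.

Initialize: max_val = 0
Initialize: nums = [11, 8, 6, 3, 17, 19, 20]
Entering loop: for x in nums:

After execution: max_val = 20
20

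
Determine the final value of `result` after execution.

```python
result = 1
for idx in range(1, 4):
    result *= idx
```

Let's trace through this code step by step.

Initialize: result = 1
Entering loop: for idx in range(1, 4):

After execution: result = 6
6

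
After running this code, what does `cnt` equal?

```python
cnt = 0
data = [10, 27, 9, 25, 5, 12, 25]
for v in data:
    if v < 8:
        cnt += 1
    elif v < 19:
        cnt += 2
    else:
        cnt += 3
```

Let's trace through this code step by step.

Initialize: cnt = 0
Initialize: data = [10, 27, 9, 25, 5, 12, 25]
Entering loop: for v in data:

After execution: cnt = 16
16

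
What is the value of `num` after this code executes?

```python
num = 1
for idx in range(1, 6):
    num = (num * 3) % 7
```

Let's trace through this code step by step.

Initialize: num = 1
Entering loop: for idx in range(1, 6):

After execution: num = 5
5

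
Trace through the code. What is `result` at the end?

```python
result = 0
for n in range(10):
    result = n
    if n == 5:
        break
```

Let's trace through this code step by step.

Initialize: result = 0
Entering loop: for n in range(10):

After execution: result = 5
5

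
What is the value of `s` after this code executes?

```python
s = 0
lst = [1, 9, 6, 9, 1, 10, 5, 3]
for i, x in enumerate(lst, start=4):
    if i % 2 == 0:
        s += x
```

Let's trace through this code step by step.

Initialize: s = 0
Initialize: lst = [1, 9, 6, 9, 1, 10, 5, 3]
Entering loop: for i, x in enumerate(lst, start=4):

After execution: s = 13
13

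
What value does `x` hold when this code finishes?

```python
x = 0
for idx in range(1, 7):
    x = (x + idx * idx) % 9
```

Let's trace through this code step by step.

Initialize: x = 0
Entering loop: for idx in range(1, 7):

After execution: x = 1
1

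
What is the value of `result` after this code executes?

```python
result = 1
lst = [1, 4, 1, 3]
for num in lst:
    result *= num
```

Let's trace through this code step by step.

Initialize: result = 1
Initialize: lst = [1, 4, 1, 3]
Entering loop: for num in lst:

After execution: result = 12
12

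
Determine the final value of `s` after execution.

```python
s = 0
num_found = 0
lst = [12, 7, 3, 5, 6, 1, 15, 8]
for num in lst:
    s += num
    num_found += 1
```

Let's trace through this code step by step.

Initialize: s = 0
Initialize: num_found = 0
Initialize: lst = [12, 7, 3, 5, 6, 1, 15, 8]
Entering loop: for num in lst:

After execution: s = 57
57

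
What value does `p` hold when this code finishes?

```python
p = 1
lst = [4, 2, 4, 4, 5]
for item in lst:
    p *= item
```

Let's trace through this code step by step.

Initialize: p = 1
Initialize: lst = [4, 2, 4, 4, 5]
Entering loop: for item in lst:

After execution: p = 640
640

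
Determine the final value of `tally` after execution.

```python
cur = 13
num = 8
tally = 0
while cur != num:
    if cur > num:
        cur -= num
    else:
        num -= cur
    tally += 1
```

Let's trace through this code step by step.

Initialize: cur = 13
Initialize: num = 8
Initialize: tally = 0
Entering loop: while cur != num:

After execution: tally = 5
5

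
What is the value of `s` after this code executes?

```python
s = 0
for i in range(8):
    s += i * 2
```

Let's trace through this code step by step.

Initialize: s = 0
Entering loop: for i in range(8):

After execution: s = 56
56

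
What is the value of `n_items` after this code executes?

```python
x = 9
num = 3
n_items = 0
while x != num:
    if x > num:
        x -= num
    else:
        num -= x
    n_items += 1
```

Let's trace through this code step by step.

Initialize: x = 9
Initialize: num = 3
Initialize: n_items = 0
Entering loop: while x != num:

After execution: n_items = 2
2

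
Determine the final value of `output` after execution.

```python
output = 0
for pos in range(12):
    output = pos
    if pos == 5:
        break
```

Let's trace through this code step by step.

Initialize: output = 0
Entering loop: for pos in range(12):

After execution: output = 5
5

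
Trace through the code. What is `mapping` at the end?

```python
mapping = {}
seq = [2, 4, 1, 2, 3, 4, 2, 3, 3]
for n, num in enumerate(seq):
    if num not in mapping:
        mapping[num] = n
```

Let's trace through this code step by step.

Initialize: mapping = {}
Initialize: seq = [2, 4, 1, 2, 3, 4, 2, 3, 3]
Entering loop: for n, num in enumerate(seq):

After execution: mapping = {2: 0, 4: 1, 1: 2, 3: 4}
{2: 0, 4: 1, 1: 2, 3: 4}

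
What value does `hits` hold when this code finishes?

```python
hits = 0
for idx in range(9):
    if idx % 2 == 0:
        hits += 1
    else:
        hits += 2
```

Let's trace through this code step by step.

Initialize: hits = 0
Entering loop: for idx in range(9):

After execution: hits = 13
13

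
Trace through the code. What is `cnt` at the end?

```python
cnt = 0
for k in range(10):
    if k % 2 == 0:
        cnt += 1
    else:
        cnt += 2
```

Let's trace through this code step by step.

Initialize: cnt = 0
Entering loop: for k in range(10):

After execution: cnt = 15
15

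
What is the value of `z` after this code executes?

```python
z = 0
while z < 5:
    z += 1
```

Let's trace through this code step by step.

Initialize: z = 0
Entering loop: while z < 5:

After execution: z = 5
5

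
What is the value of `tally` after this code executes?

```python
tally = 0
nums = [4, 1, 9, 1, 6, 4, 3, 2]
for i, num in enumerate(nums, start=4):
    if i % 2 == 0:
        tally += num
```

Let's trace through this code step by step.

Initialize: tally = 0
Initialize: nums = [4, 1, 9, 1, 6, 4, 3, 2]
Entering loop: for i, num in enumerate(nums, start=4):

After execution: tally = 22
22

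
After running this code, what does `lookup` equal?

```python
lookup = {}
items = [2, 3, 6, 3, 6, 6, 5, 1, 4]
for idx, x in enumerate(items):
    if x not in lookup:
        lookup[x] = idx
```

Let's trace through this code step by step.

Initialize: lookup = {}
Initialize: items = [2, 3, 6, 3, 6, 6, 5, 1, 4]
Entering loop: for idx, x in enumerate(items):

After execution: lookup = {2: 0, 3: 1, 6: 2, 5: 6, 1: 7, 4: 8}
{2: 0, 3: 1, 6: 2, 5: 6, 1: 7, 4: 8}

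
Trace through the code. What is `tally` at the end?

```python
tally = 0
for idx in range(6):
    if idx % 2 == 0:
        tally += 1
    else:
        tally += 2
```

Let's trace through this code step by step.

Initialize: tally = 0
Entering loop: for idx in range(6):

After execution: tally = 9
9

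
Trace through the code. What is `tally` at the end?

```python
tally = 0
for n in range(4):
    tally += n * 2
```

Let's trace through this code step by step.

Initialize: tally = 0
Entering loop: for n in range(4):

After execution: tally = 12
12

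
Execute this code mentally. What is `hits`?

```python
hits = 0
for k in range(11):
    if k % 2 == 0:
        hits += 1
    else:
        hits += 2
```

Let's trace through this code step by step.

Initialize: hits = 0
Entering loop: for k in range(11):

After execution: hits = 16
16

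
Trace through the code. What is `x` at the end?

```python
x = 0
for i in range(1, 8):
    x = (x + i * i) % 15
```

Let's trace through this code step by step.

Initialize: x = 0
Entering loop: for i in range(1, 8):

After execution: x = 5
5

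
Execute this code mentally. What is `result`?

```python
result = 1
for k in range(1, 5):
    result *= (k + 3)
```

Let's trace through this code step by step.

Initialize: result = 1
Entering loop: for k in range(1, 5):

After execution: result = 840
840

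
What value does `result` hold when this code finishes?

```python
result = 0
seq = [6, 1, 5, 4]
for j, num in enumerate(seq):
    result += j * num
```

Let's trace through this code step by step.

Initialize: result = 0
Initialize: seq = [6, 1, 5, 4]
Entering loop: for j, num in enumerate(seq):

After execution: result = 23
23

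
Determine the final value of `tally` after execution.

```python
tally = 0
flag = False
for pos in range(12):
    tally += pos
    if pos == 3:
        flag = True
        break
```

Let's trace through this code step by step.

Initialize: tally = 0
Initialize: flag = False
Entering loop: for pos in range(12):

After execution: tally = 6
6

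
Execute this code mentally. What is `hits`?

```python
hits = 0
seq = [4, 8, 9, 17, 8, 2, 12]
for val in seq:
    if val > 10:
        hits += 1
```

Let's trace through this code step by step.

Initialize: hits = 0
Initialize: seq = [4, 8, 9, 17, 8, 2, 12]
Entering loop: for val in seq:

After execution: hits = 2
2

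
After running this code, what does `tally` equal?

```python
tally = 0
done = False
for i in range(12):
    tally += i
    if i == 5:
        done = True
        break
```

Let's trace through this code step by step.

Initialize: tally = 0
Initialize: done = False
Entering loop: for i in range(12):

After execution: tally = 15
15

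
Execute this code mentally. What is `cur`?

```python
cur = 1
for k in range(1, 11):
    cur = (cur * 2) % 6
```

Let's trace through this code step by step.

Initialize: cur = 1
Entering loop: for k in range(1, 11):

After execution: cur = 4
4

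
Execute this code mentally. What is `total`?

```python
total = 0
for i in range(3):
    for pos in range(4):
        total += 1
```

Let's trace through this code step by step.

Initialize: total = 0
Entering loop: for i in range(3):

After execution: total = 12
12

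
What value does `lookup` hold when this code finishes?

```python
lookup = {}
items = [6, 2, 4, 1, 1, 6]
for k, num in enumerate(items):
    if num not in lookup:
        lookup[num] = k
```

Let's trace through this code step by step.

Initialize: lookup = {}
Initialize: items = [6, 2, 4, 1, 1, 6]
Entering loop: for k, num in enumerate(items):

After execution: lookup = {6: 0, 2: 1, 4: 2, 1: 3}
{6: 0, 2: 1, 4: 2, 1: 3}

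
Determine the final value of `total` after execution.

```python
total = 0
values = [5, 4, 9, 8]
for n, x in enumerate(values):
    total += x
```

Let's trace through this code step by step.

Initialize: total = 0
Initialize: values = [5, 4, 9, 8]
Entering loop: for n, x in enumerate(values):

After execution: total = 26
26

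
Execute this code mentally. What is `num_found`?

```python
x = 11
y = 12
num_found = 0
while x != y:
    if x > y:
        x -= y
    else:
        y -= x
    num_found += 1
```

Let's trace through this code step by step.

Initialize: x = 11
Initialize: y = 12
Initialize: num_found = 0
Entering loop: while x != y:

After execution: num_found = 11
11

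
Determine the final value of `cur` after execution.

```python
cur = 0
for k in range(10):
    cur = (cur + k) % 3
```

Let's trace through this code step by step.

Initialize: cur = 0
Entering loop: for k in range(10):

After execution: cur = 0
0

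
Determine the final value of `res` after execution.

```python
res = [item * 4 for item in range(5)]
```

Let's trace through this code step by step.

Initialize: res = [item * 4 for item in range(5)]

After execution: res = [0, 4, 8, 12, 16]
[0, 4, 8, 12, 16]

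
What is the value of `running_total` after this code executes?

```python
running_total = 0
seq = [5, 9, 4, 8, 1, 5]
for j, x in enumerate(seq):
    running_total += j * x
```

Let's trace through this code step by step.

Initialize: running_total = 0
Initialize: seq = [5, 9, 4, 8, 1, 5]
Entering loop: for j, x in enumerate(seq):

After execution: running_total = 70
70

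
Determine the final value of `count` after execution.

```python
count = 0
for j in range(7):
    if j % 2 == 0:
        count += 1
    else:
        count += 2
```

Let's trace through this code step by step.

Initialize: count = 0
Entering loop: for j in range(7):

After execution: count = 10
10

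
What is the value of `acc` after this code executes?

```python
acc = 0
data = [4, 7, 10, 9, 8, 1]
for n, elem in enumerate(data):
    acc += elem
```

Let's trace through this code step by step.

Initialize: acc = 0
Initialize: data = [4, 7, 10, 9, 8, 1]
Entering loop: for n, elem in enumerate(data):

After execution: acc = 39
39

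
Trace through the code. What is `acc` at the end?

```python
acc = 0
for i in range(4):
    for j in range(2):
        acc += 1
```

Let's trace through this code step by step.

Initialize: acc = 0
Entering loop: for i in range(4):

After execution: acc = 8
8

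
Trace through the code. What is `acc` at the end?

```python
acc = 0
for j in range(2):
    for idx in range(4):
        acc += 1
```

Let's trace through this code step by step.

Initialize: acc = 0
Entering loop: for j in range(2):

After execution: acc = 8
8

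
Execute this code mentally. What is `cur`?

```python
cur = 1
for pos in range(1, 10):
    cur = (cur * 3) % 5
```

Let's trace through this code step by step.

Initialize: cur = 1
Entering loop: for pos in range(1, 10):

After execution: cur = 3
3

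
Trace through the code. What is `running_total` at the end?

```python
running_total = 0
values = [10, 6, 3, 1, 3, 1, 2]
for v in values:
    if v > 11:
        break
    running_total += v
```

Let's trace through this code step by step.

Initialize: running_total = 0
Initialize: values = [10, 6, 3, 1, 3, 1, 2]
Entering loop: for v in values:

After execution: running_total = 26
26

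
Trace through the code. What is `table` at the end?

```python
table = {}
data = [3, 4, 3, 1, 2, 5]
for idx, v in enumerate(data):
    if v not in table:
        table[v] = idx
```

Let's trace through this code step by step.

Initialize: table = {}
Initialize: data = [3, 4, 3, 1, 2, 5]
Entering loop: for idx, v in enumerate(data):

After execution: table = {3: 0, 4: 1, 1: 3, 2: 4, 5: 5}
{3: 0, 4: 1, 1: 3, 2: 4, 5: 5}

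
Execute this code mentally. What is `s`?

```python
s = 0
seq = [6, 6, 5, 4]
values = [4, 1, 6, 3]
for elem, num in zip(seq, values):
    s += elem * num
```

Let's trace through this code step by step.

Initialize: s = 0
Initialize: seq = [6, 6, 5, 4]
Initialize: values = [4, 1, 6, 3]
Entering loop: for elem, num in zip(seq, values):

After execution: s = 72
72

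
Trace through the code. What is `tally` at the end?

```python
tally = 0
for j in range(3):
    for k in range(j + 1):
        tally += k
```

Let's trace through this code step by step.

Initialize: tally = 0
Entering loop: for j in range(3):

After execution: tally = 4
4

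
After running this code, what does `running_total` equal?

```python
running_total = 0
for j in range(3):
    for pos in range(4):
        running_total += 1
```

Let's trace through this code step by step.

Initialize: running_total = 0
Entering loop: for j in range(3):

After execution: running_total = 12
12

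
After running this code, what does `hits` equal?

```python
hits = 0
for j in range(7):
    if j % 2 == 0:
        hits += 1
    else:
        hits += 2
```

Let's trace through this code step by step.

Initialize: hits = 0
Entering loop: for j in range(7):

After execution: hits = 10
10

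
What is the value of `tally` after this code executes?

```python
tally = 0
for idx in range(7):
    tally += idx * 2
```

Let's trace through this code step by step.

Initialize: tally = 0
Entering loop: for idx in range(7):

After execution: tally = 42
42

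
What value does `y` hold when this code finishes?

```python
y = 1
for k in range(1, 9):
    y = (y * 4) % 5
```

Let's trace through this code step by step.

Initialize: y = 1
Entering loop: for k in range(1, 9):

After execution: y = 1
1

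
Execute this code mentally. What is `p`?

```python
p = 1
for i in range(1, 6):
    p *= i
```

Let's trace through this code step by step.

Initialize: p = 1
Entering loop: for i in range(1, 6):

After execution: p = 120
120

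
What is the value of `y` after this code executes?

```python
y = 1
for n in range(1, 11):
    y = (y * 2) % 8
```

Let's trace through this code step by step.

Initialize: y = 1
Entering loop: for n in range(1, 11):

After execution: y = 0
0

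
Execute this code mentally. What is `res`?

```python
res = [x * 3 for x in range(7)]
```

Let's trace through this code step by step.

Initialize: res = [x * 3 for x in range(7)]

After execution: res = [0, 3, 6, 9, 12, 15, 18]
[0, 3, 6, 9, 12, 15, 18]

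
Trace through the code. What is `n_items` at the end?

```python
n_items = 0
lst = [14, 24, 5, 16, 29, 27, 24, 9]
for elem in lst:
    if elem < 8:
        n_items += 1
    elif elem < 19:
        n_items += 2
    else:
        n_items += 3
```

Let's trace through this code step by step.

Initialize: n_items = 0
Initialize: lst = [14, 24, 5, 16, 29, 27, 24, 9]
Entering loop: for elem in lst:

After execution: n_items = 19
19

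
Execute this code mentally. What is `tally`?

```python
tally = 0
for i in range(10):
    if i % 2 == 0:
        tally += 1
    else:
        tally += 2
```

Let's trace through this code step by step.

Initialize: tally = 0
Entering loop: for i in range(10):

After execution: tally = 15
15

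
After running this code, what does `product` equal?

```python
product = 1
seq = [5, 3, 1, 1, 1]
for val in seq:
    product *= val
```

Let's trace through this code step by step.

Initialize: product = 1
Initialize: seq = [5, 3, 1, 1, 1]
Entering loop: for val in seq:

After execution: product = 15
15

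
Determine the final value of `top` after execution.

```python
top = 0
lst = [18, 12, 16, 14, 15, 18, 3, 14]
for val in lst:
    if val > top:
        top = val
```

Let's trace through this code step by step.

Initialize: top = 0
Initialize: lst = [18, 12, 16, 14, 15, 18, 3, 14]
Entering loop: for val in lst:

After execution: top = 18
18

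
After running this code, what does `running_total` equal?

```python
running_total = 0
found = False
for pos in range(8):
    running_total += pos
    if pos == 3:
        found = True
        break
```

Let's trace through this code step by step.

Initialize: running_total = 0
Initialize: found = False
Entering loop: for pos in range(8):

After execution: running_total = 6
6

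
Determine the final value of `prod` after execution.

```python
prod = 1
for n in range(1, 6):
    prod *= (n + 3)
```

Let's trace through this code step by step.

Initialize: prod = 1
Entering loop: for n in range(1, 6):

After execution: prod = 6720
6720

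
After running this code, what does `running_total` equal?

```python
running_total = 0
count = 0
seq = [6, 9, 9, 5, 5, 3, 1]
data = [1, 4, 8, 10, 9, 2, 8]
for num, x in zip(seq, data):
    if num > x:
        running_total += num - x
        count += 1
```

Let's trace through this code step by step.

Initialize: running_total = 0
Initialize: count = 0
Initialize: seq = [6, 9, 9, 5, 5, 3, 1]
Initialize: data = [1, 4, 8, 10, 9, 2, 8]
Entering loop: for num, x in zip(seq, data):

After execution: running_total = 12
12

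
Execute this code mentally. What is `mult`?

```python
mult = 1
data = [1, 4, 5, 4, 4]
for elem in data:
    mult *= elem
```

Let's trace through this code step by step.

Initialize: mult = 1
Initialize: data = [1, 4, 5, 4, 4]
Entering loop: for elem in data:

After execution: mult = 320
320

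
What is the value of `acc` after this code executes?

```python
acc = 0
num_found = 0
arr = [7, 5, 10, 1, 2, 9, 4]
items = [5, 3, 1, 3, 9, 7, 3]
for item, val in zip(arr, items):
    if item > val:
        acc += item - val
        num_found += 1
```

Let's trace through this code step by step.

Initialize: acc = 0
Initialize: num_found = 0
Initialize: arr = [7, 5, 10, 1, 2, 9, 4]
Initialize: items = [5, 3, 1, 3, 9, 7, 3]
Entering loop: for item, val in zip(arr, items):

After execution: acc = 16
16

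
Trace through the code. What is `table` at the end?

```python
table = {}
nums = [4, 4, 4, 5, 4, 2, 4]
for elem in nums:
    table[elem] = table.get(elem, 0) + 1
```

Let's trace through this code step by step.

Initialize: table = {}
Initialize: nums = [4, 4, 4, 5, 4, 2, 4]
Entering loop: for elem in nums:

After execution: table = {4: 5, 5: 1, 2: 1}
{4: 5, 5: 1, 2: 1}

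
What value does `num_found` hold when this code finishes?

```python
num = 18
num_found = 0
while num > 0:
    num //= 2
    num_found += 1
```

Let's trace through this code step by step.

Initialize: num = 18
Initialize: num_found = 0
Entering loop: while num > 0:

After execution: num_found = 5
5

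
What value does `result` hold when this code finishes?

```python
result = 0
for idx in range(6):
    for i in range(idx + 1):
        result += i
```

Let's trace through this code step by step.

Initialize: result = 0
Entering loop: for idx in range(6):

After execution: result = 35
35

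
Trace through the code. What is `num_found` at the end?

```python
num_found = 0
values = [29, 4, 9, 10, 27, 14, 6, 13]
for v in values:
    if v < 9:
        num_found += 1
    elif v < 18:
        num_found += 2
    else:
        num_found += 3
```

Let's trace through this code step by step.

Initialize: num_found = 0
Initialize: values = [29, 4, 9, 10, 27, 14, 6, 13]
Entering loop: for v in values:

After execution: num_found = 16
16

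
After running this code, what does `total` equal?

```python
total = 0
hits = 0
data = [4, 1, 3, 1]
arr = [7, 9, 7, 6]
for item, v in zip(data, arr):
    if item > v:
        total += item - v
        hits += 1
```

Let's trace through this code step by step.

Initialize: total = 0
Initialize: hits = 0
Initialize: data = [4, 1, 3, 1]
Initialize: arr = [7, 9, 7, 6]
Entering loop: for item, v in zip(data, arr):

After execution: total = 0
0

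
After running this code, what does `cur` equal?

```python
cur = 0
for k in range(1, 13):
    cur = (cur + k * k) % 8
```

Let's trace through this code step by step.

Initialize: cur = 0
Entering loop: for k in range(1, 13):

After execution: cur = 2
2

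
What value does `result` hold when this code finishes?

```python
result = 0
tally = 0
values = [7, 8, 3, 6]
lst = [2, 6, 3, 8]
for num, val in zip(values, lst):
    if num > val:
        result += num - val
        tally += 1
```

Let's trace through this code step by step.

Initialize: result = 0
Initialize: tally = 0
Initialize: values = [7, 8, 3, 6]
Initialize: lst = [2, 6, 3, 8]
Entering loop: for num, val in zip(values, lst):

After execution: result = 7
7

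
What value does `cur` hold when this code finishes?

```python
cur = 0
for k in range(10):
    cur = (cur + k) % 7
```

Let's trace through this code step by step.

Initialize: cur = 0
Entering loop: for k in range(10):

After execution: cur = 3
3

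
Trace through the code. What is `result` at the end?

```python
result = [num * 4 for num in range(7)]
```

Let's trace through this code step by step.

Initialize: result = [num * 4 for num in range(7)]

After execution: result = [0, 4, 8, 12, 16, 20, 24]
[0, 4, 8, 12, 16, 20, 24]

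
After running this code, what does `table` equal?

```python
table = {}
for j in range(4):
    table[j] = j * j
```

Let's trace through this code step by step.

Initialize: table = {}
Entering loop: for j in range(4):

After execution: table = {0: 0, 1: 1, 2: 4, 3: 9}
{0: 0, 1: 1, 2: 4, 3: 9}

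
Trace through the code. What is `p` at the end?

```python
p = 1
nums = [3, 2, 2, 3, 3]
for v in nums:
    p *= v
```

Let's trace through this code step by step.

Initialize: p = 1
Initialize: nums = [3, 2, 2, 3, 3]
Entering loop: for v in nums:

After execution: p = 108
108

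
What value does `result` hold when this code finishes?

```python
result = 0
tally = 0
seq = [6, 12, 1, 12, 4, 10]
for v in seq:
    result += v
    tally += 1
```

Let's trace through this code step by step.

Initialize: result = 0
Initialize: tally = 0
Initialize: seq = [6, 12, 1, 12, 4, 10]
Entering loop: for v in seq:

After execution: result = 45
45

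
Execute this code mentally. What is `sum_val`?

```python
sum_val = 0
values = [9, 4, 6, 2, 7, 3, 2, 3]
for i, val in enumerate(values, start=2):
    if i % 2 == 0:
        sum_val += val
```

Let's trace through this code step by step.

Initialize: sum_val = 0
Initialize: values = [9, 4, 6, 2, 7, 3, 2, 3]
Entering loop: for i, val in enumerate(values, start=2):

After execution: sum_val = 24
24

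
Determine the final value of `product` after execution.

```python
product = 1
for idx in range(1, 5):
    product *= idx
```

Let's trace through this code step by step.

Initialize: product = 1
Entering loop: for idx in range(1, 5):

After execution: product = 24
24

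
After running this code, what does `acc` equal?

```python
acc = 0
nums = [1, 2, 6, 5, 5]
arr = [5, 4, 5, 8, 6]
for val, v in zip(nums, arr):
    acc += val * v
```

Let's trace through this code step by step.

Initialize: acc = 0
Initialize: nums = [1, 2, 6, 5, 5]
Initialize: arr = [5, 4, 5, 8, 6]
Entering loop: for val, v in zip(nums, arr):

After execution: acc = 113
113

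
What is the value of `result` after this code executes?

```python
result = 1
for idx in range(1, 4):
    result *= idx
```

Let's trace through this code step by step.

Initialize: result = 1
Entering loop: for idx in range(1, 4):

After execution: result = 6
6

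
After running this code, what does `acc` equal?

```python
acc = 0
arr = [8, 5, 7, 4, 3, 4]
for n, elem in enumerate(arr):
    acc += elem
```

Let's trace through this code step by step.

Initialize: acc = 0
Initialize: arr = [8, 5, 7, 4, 3, 4]
Entering loop: for n, elem in enumerate(arr):

After execution: acc = 31
31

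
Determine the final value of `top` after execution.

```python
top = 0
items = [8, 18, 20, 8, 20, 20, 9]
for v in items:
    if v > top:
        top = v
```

Let's trace through this code step by step.

Initialize: top = 0
Initialize: items = [8, 18, 20, 8, 20, 20, 9]
Entering loop: for v in items:

After execution: top = 20
20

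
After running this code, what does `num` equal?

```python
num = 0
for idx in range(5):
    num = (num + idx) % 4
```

Let's trace through this code step by step.

Initialize: num = 0
Entering loop: for idx in range(5):

After execution: num = 2
2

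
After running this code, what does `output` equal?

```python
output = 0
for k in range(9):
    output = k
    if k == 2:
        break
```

Let's trace through this code step by step.

Initialize: output = 0
Entering loop: for k in range(9):

After execution: output = 2
2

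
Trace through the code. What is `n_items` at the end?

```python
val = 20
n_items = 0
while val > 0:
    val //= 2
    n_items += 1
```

Let's trace through this code step by step.

Initialize: val = 20
Initialize: n_items = 0
Entering loop: while val > 0:

After execution: n_items = 5
5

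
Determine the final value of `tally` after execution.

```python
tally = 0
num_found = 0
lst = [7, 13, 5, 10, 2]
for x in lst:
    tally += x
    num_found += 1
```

Let's trace through this code step by step.

Initialize: tally = 0
Initialize: num_found = 0
Initialize: lst = [7, 13, 5, 10, 2]
Entering loop: for x in lst:

After execution: tally = 37
37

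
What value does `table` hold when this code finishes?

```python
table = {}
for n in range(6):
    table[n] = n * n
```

Let's trace through this code step by step.

Initialize: table = {}
Entering loop: for n in range(6):

After execution: table = {0: 0, 1: 1, 2: 4, 3: 9, 4: 16, 5: 25}
{0: 0, 1: 1, 2: 4, 3: 9, 4: 16, 5: 25}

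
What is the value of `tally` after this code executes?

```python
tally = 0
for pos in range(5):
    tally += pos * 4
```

Let's trace through this code step by step.

Initialize: tally = 0
Entering loop: for pos in range(5):

After execution: tally = 40
40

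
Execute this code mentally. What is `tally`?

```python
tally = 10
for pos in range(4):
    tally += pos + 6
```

Let's trace through this code step by step.

Initialize: tally = 10
Entering loop: for pos in range(4):

After execution: tally = 40
40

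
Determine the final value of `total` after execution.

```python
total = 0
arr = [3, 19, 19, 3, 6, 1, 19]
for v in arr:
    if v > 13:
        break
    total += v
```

Let's trace through this code step by step.

Initialize: total = 0
Initialize: arr = [3, 19, 19, 3, 6, 1, 19]
Entering loop: for v in arr:

After execution: total = 3
3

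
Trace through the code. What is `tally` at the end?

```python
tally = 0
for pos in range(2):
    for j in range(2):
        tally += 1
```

Let's trace through this code step by step.

Initialize: tally = 0
Entering loop: for pos in range(2):

After execution: tally = 4
4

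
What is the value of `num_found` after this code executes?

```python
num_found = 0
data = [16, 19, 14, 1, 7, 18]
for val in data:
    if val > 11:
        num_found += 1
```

Let's trace through this code step by step.

Initialize: num_found = 0
Initialize: data = [16, 19, 14, 1, 7, 18]
Entering loop: for val in data:

After execution: num_found = 4
4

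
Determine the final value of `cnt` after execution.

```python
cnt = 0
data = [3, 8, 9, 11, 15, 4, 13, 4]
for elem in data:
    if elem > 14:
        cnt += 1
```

Let's trace through this code step by step.

Initialize: cnt = 0
Initialize: data = [3, 8, 9, 11, 15, 4, 13, 4]
Entering loop: for elem in data:

After execution: cnt = 1
1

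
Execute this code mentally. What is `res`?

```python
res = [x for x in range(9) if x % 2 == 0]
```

Let's trace through this code step by step.

Initialize: res = [x for x in range(9) if x % 2 == 0]

After execution: res = [0, 2, 4, 6, 8]
[0, 2, 4, 6, 8]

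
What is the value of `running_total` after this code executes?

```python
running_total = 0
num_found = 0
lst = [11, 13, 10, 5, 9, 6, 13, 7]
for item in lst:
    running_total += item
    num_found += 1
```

Let's trace through this code step by step.

Initialize: running_total = 0
Initialize: num_found = 0
Initialize: lst = [11, 13, 10, 5, 9, 6, 13, 7]
Entering loop: for item in lst:

After execution: running_total = 74
74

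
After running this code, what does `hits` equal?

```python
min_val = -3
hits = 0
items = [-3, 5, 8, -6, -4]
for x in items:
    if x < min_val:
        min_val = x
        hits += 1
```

Let's trace through this code step by step.

Initialize: min_val = -3
Initialize: hits = 0
Initialize: items = [-3, 5, 8, -6, -4]
Entering loop: for x in items:

After execution: hits = 1
1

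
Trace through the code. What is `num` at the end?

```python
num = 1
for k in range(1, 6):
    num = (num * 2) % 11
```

Let's trace through this code step by step.

Initialize: num = 1
Entering loop: for k in range(1, 6):

After execution: num = 10
10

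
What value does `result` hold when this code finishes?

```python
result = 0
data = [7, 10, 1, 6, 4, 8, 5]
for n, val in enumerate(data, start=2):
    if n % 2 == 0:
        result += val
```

Let's trace through this code step by step.

Initialize: result = 0
Initialize: data = [7, 10, 1, 6, 4, 8, 5]
Entering loop: for n, val in enumerate(data, start=2):

After execution: result = 17
17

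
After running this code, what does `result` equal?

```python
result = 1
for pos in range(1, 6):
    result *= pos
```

Let's trace through this code step by step.

Initialize: result = 1
Entering loop: for pos in range(1, 6):

After execution: result = 120
120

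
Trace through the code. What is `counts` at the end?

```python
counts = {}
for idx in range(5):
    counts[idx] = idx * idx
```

Let's trace through this code step by step.

Initialize: counts = {}
Entering loop: for idx in range(5):

After execution: counts = {0: 0, 1: 1, 2: 4, 3: 9, 4: 16}
{0: 0, 1: 1, 2: 4, 3: 9, 4: 16}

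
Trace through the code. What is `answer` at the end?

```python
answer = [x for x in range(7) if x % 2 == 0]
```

Let's trace through this code step by step.

Initialize: answer = [x for x in range(7) if x % 2 == 0]

After execution: answer = [0, 2, 4, 6]
[0, 2, 4, 6]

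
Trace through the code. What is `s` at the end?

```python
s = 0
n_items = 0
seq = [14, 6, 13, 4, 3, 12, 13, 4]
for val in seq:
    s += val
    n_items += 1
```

Let's trace through this code step by step.

Initialize: s = 0
Initialize: n_items = 0
Initialize: seq = [14, 6, 13, 4, 3, 12, 13, 4]
Entering loop: for val in seq:

After execution: s = 69
69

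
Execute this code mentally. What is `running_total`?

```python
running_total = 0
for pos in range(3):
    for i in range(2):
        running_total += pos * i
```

Let's trace through this code step by step.

Initialize: running_total = 0
Entering loop: for pos in range(3):

After execution: running_total = 3
3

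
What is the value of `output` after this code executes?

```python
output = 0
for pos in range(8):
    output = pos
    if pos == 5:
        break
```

Let's trace through this code step by step.

Initialize: output = 0
Entering loop: for pos in range(8):

After execution: output = 5
5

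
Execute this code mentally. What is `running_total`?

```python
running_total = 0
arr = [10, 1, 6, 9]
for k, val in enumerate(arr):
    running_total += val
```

Let's trace through this code step by step.

Initialize: running_total = 0
Initialize: arr = [10, 1, 6, 9]
Entering loop: for k, val in enumerate(arr):

After execution: running_total = 26
26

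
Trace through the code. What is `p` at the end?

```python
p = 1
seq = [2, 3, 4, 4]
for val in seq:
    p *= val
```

Let's trace through this code step by step.

Initialize: p = 1
Initialize: seq = [2, 3, 4, 4]
Entering loop: for val in seq:

After execution: p = 96
96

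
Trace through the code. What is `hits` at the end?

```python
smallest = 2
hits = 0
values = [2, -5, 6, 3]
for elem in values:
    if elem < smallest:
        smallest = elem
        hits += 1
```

Let's trace through this code step by step.

Initialize: smallest = 2
Initialize: hits = 0
Initialize: values = [2, -5, 6, 3]
Entering loop: for elem in values:

After execution: hits = 1
1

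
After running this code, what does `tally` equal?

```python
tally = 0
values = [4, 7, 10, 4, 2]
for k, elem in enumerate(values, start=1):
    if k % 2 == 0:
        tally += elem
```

Let's trace through this code step by step.

Initialize: tally = 0
Initialize: values = [4, 7, 10, 4, 2]
Entering loop: for k, elem in enumerate(values, start=1):

After execution: tally = 11
11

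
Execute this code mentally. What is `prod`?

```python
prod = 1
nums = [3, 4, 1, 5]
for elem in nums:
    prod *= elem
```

Let's trace through this code step by step.

Initialize: prod = 1
Initialize: nums = [3, 4, 1, 5]
Entering loop: for elem in nums:

After execution: prod = 60
60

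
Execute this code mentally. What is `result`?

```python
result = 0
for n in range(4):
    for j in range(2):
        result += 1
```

Let's trace through this code step by step.

Initialize: result = 0
Entering loop: for n in range(4):

After execution: result = 8
8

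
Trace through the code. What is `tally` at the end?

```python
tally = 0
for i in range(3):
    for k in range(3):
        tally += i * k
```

Let's trace through this code step by step.

Initialize: tally = 0
Entering loop: for i in range(3):

After execution: tally = 9
9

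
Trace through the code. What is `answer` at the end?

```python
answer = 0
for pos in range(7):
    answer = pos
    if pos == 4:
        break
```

Let's trace through this code step by step.

Initialize: answer = 0
Entering loop: for pos in range(7):

After execution: answer = 4
4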